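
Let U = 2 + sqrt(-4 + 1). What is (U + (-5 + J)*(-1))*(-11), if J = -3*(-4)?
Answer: 55 - 11*I*sqrt(3) ≈ 55.0 - 19.053*I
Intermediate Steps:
J = 12
U = 2 + I*sqrt(3) (U = 2 + sqrt(-3) = 2 + I*sqrt(3) ≈ 2.0 + 1.732*I)
(U + (-5 + J)*(-1))*(-11) = ((2 + I*sqrt(3)) + (-5 + 12)*(-1))*(-11) = ((2 + I*sqrt(3)) + 7*(-1))*(-11) = ((2 + I*sqrt(3)) - 7)*(-11) = (-5 + I*sqrt(3))*(-11) = 55 - 11*I*sqrt(3)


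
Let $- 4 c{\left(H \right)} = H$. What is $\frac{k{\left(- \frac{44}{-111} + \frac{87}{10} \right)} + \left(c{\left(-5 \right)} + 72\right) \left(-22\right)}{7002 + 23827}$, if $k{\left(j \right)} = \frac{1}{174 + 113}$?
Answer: $- \frac{924999}{17695846} \approx -0.052272$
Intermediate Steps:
$c{\left(H \right)} = - \frac{H}{4}$
$k{\left(j \right)} = \frac{1}{287}$
$\frac{k{\left(- \frac{44}{-111} + \frac{87}{10} \right)} + \left(c{\left(-5 \right)} + 72\right) \left(-22\right)}{7002 + 23827} = \frac{\frac{1}{287} + \left(\left(- \frac{1}{4}\right) \left(-5\right) + 72\right) \left(-22\right)}{7002 + 23827} = \frac{\frac{1}{287} + \left(\frac{5}{4} + 72\right) \left(-22\right)}{30829} = \left(\frac{1}{287} + \frac{293}{4} \left(-22\right)\right) \frac{1}{30829} = \left(\frac{1}{287} - \frac{3223}{2}\right) \frac{1}{30829} = \left(- \frac{924999}{574}\right) \frac{1}{30829} = - \frac{924999}{17695846}$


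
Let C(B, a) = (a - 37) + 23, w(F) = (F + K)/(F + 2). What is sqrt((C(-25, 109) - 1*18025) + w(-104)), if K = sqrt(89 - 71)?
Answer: sqrt(-186533112 - 306*sqrt(2))/102 ≈ 133.9*I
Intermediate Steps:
K = 3*sqrt(2) (K = sqrt(18) = 3*sqrt(2) ≈ 4.2426)
w(F) = (F + 3*sqrt(2))/(2 + F) (w(F) = (F + 3*sqrt(2))/(F + 2) = (F + 3*sqrt(2))/(2 + F))
C(B, a) = -14 + a (C(B, a) = (-37 + a) + 23 = -14 + a)
sqrt((C(-25, 109) - 1*18025) + w(-104)) = sqrt(((-14 + 109) - 1*18025) + (-104 + 3*sqrt(2))/(2 - 104)) = sqrt((95 - 18025) + (-104 + 3*sqrt(2))/(-102)) = sqrt(-17930 - (-104 + 3*sqrt(2))/102) = sqrt(-17930 + (52/51 - sqrt(2)/34)) = sqrt(-914378/51 - sqrt(2)/34)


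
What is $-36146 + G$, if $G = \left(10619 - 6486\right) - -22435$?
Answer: $-9578$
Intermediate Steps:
$G = 26568$ ($G = \left(10619 - 6486\right) + 22435 = 4133 + 22435 = 26568$)
$-36146 + G = -36146 + 26568 = -9578$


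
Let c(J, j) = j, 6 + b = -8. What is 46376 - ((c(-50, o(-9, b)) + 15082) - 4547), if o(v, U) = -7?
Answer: 35848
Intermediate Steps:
b = -14 (b = -6 - 8 = -14)
46376 - ((c(-50, o(-9, b)) + 15082) - 4547) = 46376 - ((-7 + 15082) - 4547) = 46376 - (15075 - 4547) = 46376 - 1*10528 = 46376 - 10528 = 35848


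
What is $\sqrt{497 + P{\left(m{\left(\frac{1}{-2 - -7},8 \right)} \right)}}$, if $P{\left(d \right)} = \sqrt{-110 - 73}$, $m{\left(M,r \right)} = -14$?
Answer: $\sqrt{497 + i \sqrt{183}} \approx 22.296 + 0.3034 i$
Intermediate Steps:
$P{\left(d \right)} = i \sqrt{183}$ ($P{\left(d \right)} = \sqrt{-183} = i \sqrt{183}$)
$\sqrt{497 + P{\left(m{\left(\frac{1}{-2 - -7},8 \right)} \right)}} = \sqrt{497 + i \sqrt{183}}$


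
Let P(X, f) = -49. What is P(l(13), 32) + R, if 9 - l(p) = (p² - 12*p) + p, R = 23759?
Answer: 23710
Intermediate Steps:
l(p) = 9 - p² + 11*p (l(p) = 9 - ((p² - 12*p) + p) = 9 - (p² - 11*p) = 9 + (-p² + 11*p) = 9 - p² + 11*p)
P(l(13), 32) + R = -49 + 23759 = 23710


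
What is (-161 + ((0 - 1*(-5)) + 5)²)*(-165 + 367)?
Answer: -12322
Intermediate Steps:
(-161 + ((0 - 1*(-5)) + 5)²)*(-165 + 367) = (-161 + ((0 + 5) + 5)²)*202 = (-161 + (5 + 5)²)*202 = (-161 + 10²)*202 = (-161 + 100)*202 = -61*202 = -12322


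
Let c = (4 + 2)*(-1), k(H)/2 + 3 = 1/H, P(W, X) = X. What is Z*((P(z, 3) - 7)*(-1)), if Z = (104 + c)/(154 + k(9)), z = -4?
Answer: 1764/667 ≈ 2.6447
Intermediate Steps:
k(H) = -6 + 2/H
c = -6 (c = 6*(-1) = -6)
Z = 441/667 (Z = (104 - 6)/(154 + (-6 + 2/9)) = 98/(154 + (-6 + 2*(1/9))) = 98/(154 + (-6 + 2/9)) = 98/(154 - 52/9) = 98/(1334/9) = 98*(9/1334) = 441/667 ≈ 0.66117)
Z*((P(z, 3) - 7)*(-1)) = 441*((3 - 7)*(-1))/667 = 441*(-4*(-1))/667 = (441/667)*4 = 1764/667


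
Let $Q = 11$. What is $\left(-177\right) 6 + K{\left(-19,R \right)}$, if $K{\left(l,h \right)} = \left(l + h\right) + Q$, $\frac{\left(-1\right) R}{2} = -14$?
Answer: $-1042$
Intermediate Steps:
$R = 28$ ($R = \left(-2\right) \left(-14\right) = 28$)
$K{\left(l,h \right)} = 11 + h + l$ ($K{\left(l,h \right)} = \left(l + h\right) + 11 = \left(h + l\right) + 11 = 11 + h + l$)
$\left(-177\right) 6 + K{\left(-19,R \right)} = \left(-177\right) 6 + \left(11 + 28 - 19\right) = -1062 + 20 = -1042$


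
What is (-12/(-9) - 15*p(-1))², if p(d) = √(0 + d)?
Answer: (4 - 45*I)²/9 ≈ -223.22 - 40.0*I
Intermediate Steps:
p(d) = √d
(-12/(-9) - 15*p(-1))² = (-12/(-9) - 15*√(-1))² = (-12*(-⅑) - 15*I)² = (4/3 - 15*I)²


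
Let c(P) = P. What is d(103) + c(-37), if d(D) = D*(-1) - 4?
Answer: -144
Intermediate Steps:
d(D) = -4 - D (d(D) = -D - 4 = -4 - D)
d(103) + c(-37) = (-4 - 1*103) - 37 = (-4 - 103) - 37 = -107 - 37 = -144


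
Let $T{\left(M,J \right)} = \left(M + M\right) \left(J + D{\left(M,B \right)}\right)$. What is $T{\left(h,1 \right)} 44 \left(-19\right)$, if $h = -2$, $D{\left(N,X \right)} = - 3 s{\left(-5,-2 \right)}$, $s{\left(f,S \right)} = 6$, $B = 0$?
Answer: $-56848$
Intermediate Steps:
$D{\left(N,X \right)} = -18$ ($D{\left(N,X \right)} = \left(-3\right) 6 = -18$)
$T{\left(M,J \right)} = 2 M \left(-18 + J\right)$ ($T{\left(M,J \right)} = \left(M + M\right) \left(J - 18\right) = 2 M \left(-18 + J\right)$)
$T{\left(h,1 \right)} 44 \left(-19\right) = 2 \left(-2\right) \left(-18 + 1\right) 44 \left(-19\right) = 2 \left(-2\right) \left(-17\right) 44 \left(-19\right) = 68 \cdot 44 \left(-19\right) = 2992 \left(-19\right) = -56848$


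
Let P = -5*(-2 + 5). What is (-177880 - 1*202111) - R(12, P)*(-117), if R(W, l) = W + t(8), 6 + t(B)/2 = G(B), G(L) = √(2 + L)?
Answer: -379991 + 234*√10 ≈ -3.7925e+5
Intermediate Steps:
t(B) = -12 + 2*√(2 + B)
P = -15 (P = -5*3 = -15)
R(W, l) = -12 + W + 2*√10 (R(W, l) = W + (-12 + 2*√(2 + 8)) = W + (-12 + 2*√10) = -12 + W + 2*√10)
(-177880 - 1*202111) - R(12, P)*(-117) = (-177880 - 1*202111) - (-12 + 12 + 2*√10)*(-117) = (-177880 - 202111) - 2*√10*(-117) = -379991 - (-234)*√10 = -379991 + 234*√10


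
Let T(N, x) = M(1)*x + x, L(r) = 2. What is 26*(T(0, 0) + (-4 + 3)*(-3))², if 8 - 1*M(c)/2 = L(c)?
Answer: 234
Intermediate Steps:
M(c) = 12 (M(c) = 16 - 2*2 = 16 - 4 = 12)
T(N, x) = 13*x (T(N, x) = 12*x + x = 13*x)
26*(T(0, 0) + (-4 + 3)*(-3))² = 26*(13*0 + (-4 + 3)*(-3))² = 26*(0 - 1*(-3))² = 26*(0 + 3)² = 26*3² = 26*9 = 234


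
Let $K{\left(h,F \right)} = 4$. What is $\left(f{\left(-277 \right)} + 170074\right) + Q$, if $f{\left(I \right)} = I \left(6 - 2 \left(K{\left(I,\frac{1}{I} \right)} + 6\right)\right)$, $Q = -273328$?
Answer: $-99376$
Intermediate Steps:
$f{\left(I \right)} = - 14 I$ ($f{\left(I \right)} = I \left(6 - 2 \left(4 + 6\right)\right) = I \left(6 - 20\right) = I \left(-14\right) = - 14 I$)
$\left(f{\left(-277 \right)} + 170074\right) + Q = \left(\left(-14\right) \left(-277\right) + 170074\right) - 273328 = \left(3878 + 170074\right) - 273328 = 173952 - 273328 = -99376$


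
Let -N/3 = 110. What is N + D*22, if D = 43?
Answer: 616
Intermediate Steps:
N = -330 (N = -3*110 = -330)
N + D*22 = -330 + 43*22 = -330 + 946 = 616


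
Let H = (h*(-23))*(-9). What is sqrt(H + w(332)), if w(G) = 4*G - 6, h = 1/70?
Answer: sqrt(6492290)/70 ≈ 36.400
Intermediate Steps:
h = 1/70 ≈ 0.014286
w(G) = -6 + 4*G
H = 207/70 (H = ((1/70)*(-23))*(-9) = -23/70*(-9) = 207/70 ≈ 2.9571)
sqrt(H + w(332)) = sqrt(207/70 + (-6 + 4*332)) = sqrt(207/70 + (-6 + 1328)) = sqrt(207/70 + 1322) = sqrt(92747/70) = sqrt(6492290)/70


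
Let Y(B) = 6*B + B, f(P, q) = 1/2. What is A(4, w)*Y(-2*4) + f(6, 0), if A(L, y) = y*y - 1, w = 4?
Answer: -1679/2 ≈ -839.50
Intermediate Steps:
f(P, q) = ½
A(L, y) = -1 + y² (A(L, y) = y² - 1 = -1 + y²)
Y(B) = 7*B
A(4, w)*Y(-2*4) + f(6, 0) = (-1 + 4²)*(7*(-2*4)) + ½ = (-1 + 16)*(7*(-8)) + ½ = 15*(-56) + ½ = -840 + ½ = -1679/2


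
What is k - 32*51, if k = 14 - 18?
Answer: -1636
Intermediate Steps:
k = -4
k - 32*51 = -4 - 32*51 = -4 - 1632 = -1636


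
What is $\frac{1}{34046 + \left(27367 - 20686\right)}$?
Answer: $\frac{1}{40727} \approx 2.4554 \cdot 10^{-5}$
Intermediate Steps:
$\frac{1}{34046 + \left(27367 - 20686\right)} = \frac{1}{34046 + 6681} = \frac{1}{40727}$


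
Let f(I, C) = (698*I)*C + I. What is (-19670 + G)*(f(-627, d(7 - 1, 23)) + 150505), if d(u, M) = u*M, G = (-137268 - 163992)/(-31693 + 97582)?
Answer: 26032742064760100/21963 ≈ 1.1853e+12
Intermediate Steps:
G = -100420/21963 (G = -301260/65889 = -301260*1/65889 = -100420/21963 ≈ -4.5722)
d(u, M) = M*u
f(I, C) = I + 698*C*I (f(I, C) = 698*C*I + I = I + 698*C*I)
(-19670 + G)*(f(-627, d(7 - 1, 23)) + 150505) = (-19670 - 100420/21963)*(-627*(1 + 698*(23*(7 - 1))) + 150505) = -432112630*(-627*(1 + 698*(23*6)) + 150505)/21963 = -432112630*(-627*(1 + 698*138) + 150505)/21963 = -432112630*(-627*(1 + 96324) + 150505)/21963 = -432112630*(-627*96325 + 150505)/21963 = -432112630*(-60395775 + 150505)/21963 = -432112630/21963*(-60245270) = 26032742064760100/21963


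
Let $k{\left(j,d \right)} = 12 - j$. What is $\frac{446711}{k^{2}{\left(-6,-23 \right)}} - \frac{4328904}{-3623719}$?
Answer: $\frac{1620157703105}{1174084956} \approx 1379.9$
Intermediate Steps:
$\frac{446711}{k^{2}{\left(-6,-23 \right)}} - \frac{4328904}{-3623719} = \frac{446711}{\left(12 - -6\right)^{2}} - \frac{4328904}{-3623719} = \frac{446711}{\left(12 + 6\right)^{2}} - - \frac{4328904}{3623719} = \frac{446711}{18^{2}} + \frac{4328904}{3623719} = \frac{446711}{324} + \frac{4328904}{3623719} = \frac{1620157703105}{1174084956}$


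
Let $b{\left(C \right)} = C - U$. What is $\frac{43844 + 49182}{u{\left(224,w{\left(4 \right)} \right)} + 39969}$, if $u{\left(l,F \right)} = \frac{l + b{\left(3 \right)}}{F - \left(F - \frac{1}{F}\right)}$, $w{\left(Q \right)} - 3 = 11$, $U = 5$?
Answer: $\frac{93026}{43077} \approx 2.1595$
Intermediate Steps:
$b{\left(C \right)} = -5 + C$ ($b{\left(C \right)} = C - 5 = -5 + C$)
$w{\left(Q \right)} = 14$ ($w{\left(Q \right)} = 3 + 11 = 14$)
$u{\left(l,F \right)} = F \left(-2 + l\right)$ ($u{\left(l,F \right)} = \frac{l + \left(-5 + 3\right)}{F - \left(F - \frac{1}{F}\right)} = \frac{l - 2}{\frac{1}{F}} = \left(-2 + l\right) F = F \left(-2 + l\right)$)
$\frac{43844 + 49182}{u{\left(224,w{\left(4 \right)} \right)} + 39969} = \frac{43844 + 49182}{14 \left(-2 + 224\right) + 39969} = \frac{93026}{14 \cdot 222 + 39969} = \frac{93026}{3108 + 39969} = \frac{93026}{43077}$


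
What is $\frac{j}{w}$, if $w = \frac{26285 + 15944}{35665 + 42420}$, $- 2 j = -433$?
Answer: $\frac{33810805}{84458} \approx 400.33$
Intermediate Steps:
$j = \frac{433}{2}$ ($j = \left(- \frac{1}{2}\right) \left(-433\right) = \frac{433}{2} \approx 216.5$)
$w = \frac{42229}{78085} \approx 0.54081$
$\frac{j}{w} = \frac{433}{2 \cdot \frac{42229}{78085}} = \frac{433}{2} \cdot \frac{78085}{42229} = \frac{33810805}{84458}$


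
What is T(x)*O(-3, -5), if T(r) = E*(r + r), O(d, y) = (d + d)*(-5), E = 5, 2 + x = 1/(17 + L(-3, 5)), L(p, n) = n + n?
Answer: -5300/9 ≈ -588.89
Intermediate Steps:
L(p, n) = 2*n
x = -53/27 (x = -2 + 1/(17 + 2*5) = -2 + 1/(17 + 10) = -2 + 1/27 = -53/27 ≈ -1.9630)
O(d, y) = -10*d (O(d, y) = (2*d)*(-5) = -10*d)
T(r) = 10*r (T(r) = 5*(r + r) = 5*(2*r) = 10*r)
T(x)*O(-3, -5) = (10*(-53/27))*(-10*(-3)) = -530/27*30 = -5300/9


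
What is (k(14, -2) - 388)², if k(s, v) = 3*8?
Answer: 132496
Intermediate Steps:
k(s, v) = 24
(k(14, -2) - 388)² = (24 - 388)² = (-364)² = 132496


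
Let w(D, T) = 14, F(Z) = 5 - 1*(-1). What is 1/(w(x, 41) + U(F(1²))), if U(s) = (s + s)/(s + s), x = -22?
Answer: 1/15 ≈ 0.066667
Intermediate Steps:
F(Z) = 6 (F(Z) = 5 + 1 = 6)
U(s) = 1 (U(s) = (2*s)/((2*s)) = (2*s)*(1/(2*s)) = 1)
1/(w(x, 41) + U(F(1²))) = 1/(14 + 1) = 1/15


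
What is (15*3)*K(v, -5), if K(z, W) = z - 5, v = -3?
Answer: -360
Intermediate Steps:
K(z, W) = -5 + z
(15*3)*K(v, -5) = (15*3)*(-5 - 3) = 45*(-8) = -360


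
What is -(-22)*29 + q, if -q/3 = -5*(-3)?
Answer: 593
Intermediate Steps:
q = -45 (q = -(-15)*(-3) = -3*15 = -45)
-(-22)*29 + q = -(-22)*29 - 45 = -22*(-29) - 45 = 638 - 45 = 593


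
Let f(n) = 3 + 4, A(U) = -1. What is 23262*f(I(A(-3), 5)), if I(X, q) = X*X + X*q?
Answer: 162834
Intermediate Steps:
I(X, q) = X**2 + X*q
f(n) = 7
23262*f(I(A(-3), 5)) = 23262*7 = 162834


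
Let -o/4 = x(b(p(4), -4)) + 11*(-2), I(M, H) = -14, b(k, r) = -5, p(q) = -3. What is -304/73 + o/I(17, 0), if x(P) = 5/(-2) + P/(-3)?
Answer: -16385/1533 ≈ -10.688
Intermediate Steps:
x(P) = -5/2 - P/3 (x(P) = 5*(-½) + P*(-⅓) = -5/2 - P/3)
o = 274/3 (o = -4*((-5/2 - ⅓*(-5)) + 11*(-2)) = -4*((-5/2 + 5/3) - 22) = -4*(-⅚ - 22) = -4*(-137/6) = 274/3 ≈ 91.333)
-304/73 + o/I(17, 0) = -304/73 + (274/3)/(-14) = -304*1/73 + (274/3)*(-1/14) = -304/73 - 137/21 = -16385/1533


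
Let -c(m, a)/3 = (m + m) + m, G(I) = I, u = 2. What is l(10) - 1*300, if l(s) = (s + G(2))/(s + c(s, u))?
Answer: -6003/20 ≈ -300.15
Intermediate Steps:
c(m, a) = -9*m (c(m, a) = -3*((m + m) + m) = -3*(2*m + m) = -9*m)
l(s) = -(2 + s)/(8*s) (l(s) = (s + 2)/(s - 9*s) = (2 + s)/((-8*s)) = (2 + s)*(-1/(8*s)) = -(2 + s)/(8*s))
l(10) - 1*300 = (⅛)*(-2 - 1*10)/10 - 1*300 = (⅛)*(⅒)*(-2 - 10) - 300 = (⅛)*(⅒)*(-12) - 300 = -3/20 - 300 = -6003/20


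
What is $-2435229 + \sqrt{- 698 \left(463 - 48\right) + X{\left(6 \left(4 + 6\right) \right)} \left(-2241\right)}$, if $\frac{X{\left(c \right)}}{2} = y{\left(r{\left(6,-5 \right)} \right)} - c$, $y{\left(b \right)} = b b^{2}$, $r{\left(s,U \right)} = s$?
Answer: $-2435229 + i \sqrt{988862} \approx -2.4352 \cdot 10^{6} + 994.42 i$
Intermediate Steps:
$y{\left(b \right)} = b^{3}$
$X{\left(c \right)} = 432 - 2 c$ ($X{\left(c \right)} = 2 \left(6^{3} - c\right) = 2 \left(216 - c\right) = 432 - 2 c$)
$-2435229 + \sqrt{- 698 \left(463 - 48\right) + X{\left(6 \left(4 + 6\right) \right)} \left(-2241\right)} = -2435229 + \sqrt{- 698 \left(463 - 48\right) + \left(432 - 2 \cdot 6 \left(4 + 6\right)\right) \left(-2241\right)} = -2435229 + \sqrt{\left(-698\right) 415 + \left(432 - 2 \cdot 6 \cdot 10\right) \left(-2241\right)} = -2435229 + \sqrt{-289670 + \left(432 - 120\right) \left(-2241\right)} = -2435229 + \sqrt{-289670 + 312 \left(-2241\right)} = -2435229 + \sqrt{-289670 - 699192} = -2435229 + \sqrt{-988862} = -2435229 + i \sqrt{988862}$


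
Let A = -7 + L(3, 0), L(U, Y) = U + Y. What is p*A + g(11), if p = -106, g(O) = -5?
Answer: 419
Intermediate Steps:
A = -4 (A = -7 + (3 + 0) = -7 + 3 = -4)
p*A + g(11) = -106*(-4) - 5 = 424 - 5 = 419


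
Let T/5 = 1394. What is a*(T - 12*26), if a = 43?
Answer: 286294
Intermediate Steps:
T = 6970 (T = 5*1394 = 6970)
a*(T - 12*26) = 43*(6970 - 12*26) = 43*(6970 - 312) = 43*6658 = 286294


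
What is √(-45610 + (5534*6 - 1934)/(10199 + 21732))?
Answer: 2*I*√11625611226710/31931 ≈ 213.56*I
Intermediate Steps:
√(-45610 + (5534*6 - 1934)/(10199 + 21732)) = √(-45610 + (33204 - 1934)/31931) = √(-45610 + 31270*(1/31931)) = √(-45610 + 31270/31931) = √(-1456341640/31931) = 2*I*√11625611226710/31931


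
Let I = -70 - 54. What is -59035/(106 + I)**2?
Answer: -59035/324 ≈ -182.21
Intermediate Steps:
I = -124
-59035/(106 + I)**2 = -59035/(106 - 124)**2 = -59035/((-18)**2) = -59035/324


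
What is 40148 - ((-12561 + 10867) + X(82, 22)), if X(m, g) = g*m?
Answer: 40038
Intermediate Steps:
40148 - ((-12561 + 10867) + X(82, 22)) = 40148 - ((-12561 + 10867) + 22*82) = 40148 - (-1694 + 1804) = 40148 - 1*110 = 40148 - 110 = 40038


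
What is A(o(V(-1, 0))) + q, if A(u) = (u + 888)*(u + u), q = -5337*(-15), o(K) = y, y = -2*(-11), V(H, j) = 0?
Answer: 120095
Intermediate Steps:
y = 22
o(K) = 22
q = 80055
A(u) = 2*u*(888 + u) (A(u) = (888 + u)*(2*u) = 2*u*(888 + u))
A(o(V(-1, 0))) + q = 2*22*(888 + 22) + 80055 = 2*22*910 + 80055 = 40040 + 80055 = 120095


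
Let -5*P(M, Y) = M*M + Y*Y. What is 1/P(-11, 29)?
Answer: -5/962 ≈ -0.0051975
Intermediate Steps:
P(M, Y) = -M**2/5 - Y**2/5 (P(M, Y) = -(M*M + Y*Y)/5 = -(M**2 + Y**2)/5 = -M**2/5 - Y**2/5)
1/P(-11, 29) = 1/(-1/5*(-11)**2 - 1/5*29**2) = 1/(-1/5*121 - 1/5*841) = 1/(-121/5 - 841/5) = 1/(-962/5) = -5/962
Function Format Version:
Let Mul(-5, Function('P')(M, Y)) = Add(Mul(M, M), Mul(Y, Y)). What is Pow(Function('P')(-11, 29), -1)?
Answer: Rational(-5, 962) ≈ -0.0051975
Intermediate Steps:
Function('P')(M, Y) = Add(Mul(Rational(-1, 5), Pow(M, 2)), Mul(Rational(-1, 5), Pow(Y, 2))) (Function('P')(M, Y) = Mul(Rational(-1, 5), Add(Mul(M, M), Mul(Y, Y))) = Mul(Rational(-1, 5), Add(Pow(M, 2), Pow(Y, 2))) = Add(Mul(Rational(-1, 5), Pow(M, 2)), Mul(Rational(-1, 5), Pow(Y, 2))))
Pow(Function('P')(-11, 29), -1) = Pow(Add(Mul(Rational(-1, 5), Pow(-11, 2)), Mul(Rational(-1, 5), Pow(29, 2))), -1) = Pow(Add(Mul(Rational(-1, 5), 121), Mul(Rational(-1, 5), 841)), -1) = Pow(Add(Rational(-121, 5), Rational(-841, 5)), -1) = Pow(Rational(-962, 5), -1) = Rational(-5, 962)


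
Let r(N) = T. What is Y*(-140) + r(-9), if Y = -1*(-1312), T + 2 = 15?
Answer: -183667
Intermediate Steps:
T = 13 (T = -2 + 15 = 13)
r(N) = 13
Y = 1312
Y*(-140) + r(-9) = 1312*(-140) + 13 = -183680 + 13 = -183667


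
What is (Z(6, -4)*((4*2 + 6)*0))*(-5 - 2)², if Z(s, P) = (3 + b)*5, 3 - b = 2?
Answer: 0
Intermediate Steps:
b = 1 (b = 3 - 1*2 = 3 - 2 = 1)
Z(s, P) = 20 (Z(s, P) = (3 + 1)*5 = 4*5 = 20)
(Z(6, -4)*((4*2 + 6)*0))*(-5 - 2)² = (20*((4*2 + 6)*0))*(-5 - 2)² = (20*((8 + 6)*0))*(-7)² = (20*(14*0))*49 = (20*0)*49 = 0*49 = 0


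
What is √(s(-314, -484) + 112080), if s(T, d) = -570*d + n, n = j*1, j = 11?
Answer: √387971 ≈ 622.87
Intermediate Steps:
n = 11 (n = 11*1 = 11)
s(T, d) = 11 - 570*d (s(T, d) = -570*d + 11 = 11 - 570*d)
√(s(-314, -484) + 112080) = √((11 - 570*(-484)) + 112080) = √((11 + 275880) + 112080) = √(275891 + 112080) = √387971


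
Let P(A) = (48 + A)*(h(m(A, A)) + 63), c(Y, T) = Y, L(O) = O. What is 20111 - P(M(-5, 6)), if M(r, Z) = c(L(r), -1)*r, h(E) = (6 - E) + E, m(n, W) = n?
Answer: 15074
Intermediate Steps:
h(E) = 6
M(r, Z) = r**2 (M(r, Z) = r*r = r**2)
P(A) = 3312 + 69*A (P(A) = (48 + A)*(6 + 63) = (48 + A)*69 = 3312 + 69*A)
20111 - P(M(-5, 6)) = 20111 - (3312 + 69*(-5)**2) = 20111 - (3312 + 69*25) = 20111 - (3312 + 1725) = 20111 - 1*5037 = 20111 - 5037 = 15074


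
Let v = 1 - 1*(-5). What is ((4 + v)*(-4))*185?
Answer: -7400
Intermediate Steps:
v = 6 (v = 1 + 5 = 6)
((4 + v)*(-4))*185 = ((4 + 6)*(-4))*185 = (10*(-4))*185 = -40*185 = -7400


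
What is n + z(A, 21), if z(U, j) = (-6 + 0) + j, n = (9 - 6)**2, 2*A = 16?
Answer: 24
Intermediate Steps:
A = 8 (A = (1/2)*16 = 8)
n = 9 (n = 3**2 = 9)
z(U, j) = -6 + j
n + z(A, 21) = 9 + (-6 + 21) = 9 + 15 = 24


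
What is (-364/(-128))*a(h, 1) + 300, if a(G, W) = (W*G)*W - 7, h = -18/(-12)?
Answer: 18199/64 ≈ 284.36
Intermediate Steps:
h = 3/2 (h = -18*(-1/12) = 3/2 ≈ 1.5000)
a(G, W) = -7 + G*W**2 (a(G, W) = (G*W)*W - 7 = G*W**2 - 7 = -7 + G*W**2)
(-364/(-128))*a(h, 1) + 300 = (-364/(-128))*(-7 + (3/2)*1**2) + 300 = (-364*(-1/128))*(-7 + (3/2)*1) + 300 = 91*(-7 + 3/2)/32 + 300 = (91/32)*(-11/2) + 300 = -1001/64 + 300 = 18199/64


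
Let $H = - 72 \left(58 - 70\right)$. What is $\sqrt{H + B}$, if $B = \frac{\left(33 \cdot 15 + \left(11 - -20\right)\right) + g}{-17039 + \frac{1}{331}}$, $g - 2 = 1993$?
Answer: $\frac{\sqrt{6869472888950597}}{2819954} \approx 29.391$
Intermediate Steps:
$H = 864$ ($H = \left(-72\right) \left(-12\right) = 864$)
$g = 1995$ ($g = 2 + 1993 = 1995$)
$B = - \frac{834451}{5639908}$ ($B = \frac{\left(33 \cdot 15 + \left(11 - -20\right)\right) + 1995}{-17039 + \frac{1}{331}} = \frac{\left(495 + \left(11 + 20\right)\right) + 1995}{-17039 + \frac{1}{331}} = \frac{\left(495 + 31\right) + 1995}{- \frac{5639908}{331}} = \left(526 + 1995\right) \left(- \frac{331}{5639908}\right) = 2521 \left(- \frac{331}{5639908}\right) = - \frac{834451}{5639908} \approx -0.14795$)
$\sqrt{H + B} = \sqrt{864 - \frac{834451}{5639908}} = \sqrt{\frac{4872046061}{5639908}} = \frac{\sqrt{6869472888950597}}{2819954}$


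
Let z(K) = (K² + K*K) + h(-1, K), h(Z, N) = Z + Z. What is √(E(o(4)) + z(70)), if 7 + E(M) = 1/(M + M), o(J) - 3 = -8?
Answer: √979090/10 ≈ 98.949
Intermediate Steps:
h(Z, N) = 2*Z
o(J) = -5 (o(J) = 3 - 8 = -5)
E(M) = -7 + 1/(2*M) (E(M) = -7 + 1/(M + M) = -7 + 1/(2*M))
z(K) = -2 + 2*K² (z(K) = (K² + K*K) + 2*(-1) = (K² + K²) - 2 = 2*K² - 2 = -2 + 2*K²)
√(E(o(4)) + z(70)) = √((-7 + (½)/(-5)) + (-2 + 2*70²)) = √((-7 + (½)*(-⅕)) + (-2 + 2*4900)) = √((-7 - ⅒) + (-2 + 9800)) = √(-71/10 + 9798) = √(97909/10) = √979090/10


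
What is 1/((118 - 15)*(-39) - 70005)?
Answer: -1/74022 ≈ -1.3510e-5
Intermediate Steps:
1/((118 - 15)*(-39) - 70005) = 1/(103*(-39) - 70005) = 1/(-4017 - 70005) = 1/(-74022) = -1/74022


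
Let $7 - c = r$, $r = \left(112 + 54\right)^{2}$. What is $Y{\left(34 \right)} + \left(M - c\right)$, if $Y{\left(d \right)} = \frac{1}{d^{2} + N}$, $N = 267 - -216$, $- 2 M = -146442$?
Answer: $\frac{165162031}{1639} \approx 1.0077 \cdot 10^{5}$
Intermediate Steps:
$M = 73221$ ($M = \left(- \frac{1}{2}\right) \left(-146442\right) = 73221$)
$r = 27556$ ($r = 166^{2} = 27556$)
$N = 483$ ($N = 267 + 216 = 483$)
$c = -27549$ ($c = 7 - 27556 = -27549$)
$Y{\left(d \right)} = \frac{1}{483 + d^{2}}$ ($Y{\left(d \right)} = \frac{1}{d^{2} + 483} = \frac{1}{483 + d^{2}}$)
$Y{\left(34 \right)} + \left(M - c\right) = \frac{1}{483 + 34^{2}} + \left(73221 - -27549\right) = \frac{1}{483 + 1156} + \left(73221 + 27549\right) = \frac{1}{1639} + 100770 = \frac{165162031}{1639}$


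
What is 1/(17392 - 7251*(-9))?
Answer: 1/82651 ≈ 1.2099e-5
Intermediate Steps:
1/(17392 - 7251*(-9)) = 1/(17392 + 65259) = 1/82651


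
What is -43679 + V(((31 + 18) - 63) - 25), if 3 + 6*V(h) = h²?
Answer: -43426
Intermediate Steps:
V(h) = -½ + h²/6
-43679 + V(((31 + 18) - 63) - 25) = -43679 + (-½ + (((31 + 18) - 63) - 25)²/6) = -43679 + (-½ + ((49 - 63) - 25)²/6) = -43679 + (-½ + (-14 - 25)²/6) = -43679 + (-½ + (⅙)*(-39)²) = -43679 + (-½ + (⅙)*1521) = -43679 + (-½ + 507/2) = -43679 + 253 = -43426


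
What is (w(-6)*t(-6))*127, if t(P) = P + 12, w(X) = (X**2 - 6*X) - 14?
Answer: 44196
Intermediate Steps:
w(X) = -14 + X**2 - 6*X
t(P) = 12 + P
(w(-6)*t(-6))*127 = ((-14 + (-6)**2 - 6*(-6))*(12 - 6))*127 = ((-14 + 36 + 36)*6)*127 = (58*6)*127 = 348*127 = 44196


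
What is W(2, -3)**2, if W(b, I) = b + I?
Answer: 1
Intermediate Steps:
W(b, I) = I + b
W(2, -3)**2 = (-3 + 2)**2 = (-1)**2 = 1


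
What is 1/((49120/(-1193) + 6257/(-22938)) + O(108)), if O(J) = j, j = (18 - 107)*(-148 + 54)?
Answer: 27365034/227801695283 ≈ 0.00012013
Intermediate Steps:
j = 8366 (j = -89*(-94) = 8366)
O(J) = 8366
1/((49120/(-1193) + 6257/(-22938)) + O(108)) = 1/((49120/(-1193) + 6257/(-22938)) + 8366) = 1/((49120*(-1/1193) + 6257*(-1/22938)) + 8366) = 1/((-49120/1193 - 6257/22938) + 8366) = 1/(-1134179161/27365034 + 8366) = 1/(227801695283/27365034) = 27365034/227801695283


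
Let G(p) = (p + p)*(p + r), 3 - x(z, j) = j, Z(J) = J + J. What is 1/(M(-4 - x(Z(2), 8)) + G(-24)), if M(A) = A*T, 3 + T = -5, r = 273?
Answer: -1/11960 ≈ -8.3612e-5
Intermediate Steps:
T = -8 (T = -3 - 5 = -8)
Z(J) = 2*J
x(z, j) = 3 - j
G(p) = 2*p*(273 + p) (G(p) = (p + p)*(p + 273) = (2*p)*(273 + p) = 2*p*(273 + p))
M(A) = -8*A (M(A) = A*(-8) = -8*A)
1/(M(-4 - x(Z(2), 8)) + G(-24)) = 1/(-8*(-4 - (3 - 1*8)) + 2*(-24)*(273 - 24)) = 1/(-8*(-4 - (3 - 8)) + 2*(-24)*249) = 1/(-8*(-4 - 1*(-5)) - 11952) = 1/(-8*(-4 + 5) - 11952) = 1/(-8*1 - 11952) = 1/(-8 - 11952) = 1/(-11960) = -1/11960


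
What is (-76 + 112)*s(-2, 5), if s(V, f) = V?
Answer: -72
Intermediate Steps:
(-76 + 112)*s(-2, 5) = (-76 + 112)*(-2) = 36*(-2) = -72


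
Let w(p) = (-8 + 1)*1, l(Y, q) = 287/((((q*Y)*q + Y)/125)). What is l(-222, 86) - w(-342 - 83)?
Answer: 11459063/1642134 ≈ 6.9781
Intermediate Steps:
l(Y, q) = 287/(Y/125 + Y*q**2/125) (l(Y, q) = 287/((((Y*q)*q + Y)*(1/125))) = 287/(((Y*q**2 + Y)*(1/125))) = 287/(((Y + Y*q**2)*(1/125))) = 287/(Y/125 + Y*q**2/125))
w(p) = -7 (w(p) = -7*1 = -7)
l(-222, 86) - w(-342 - 83) = 35875/(-222*(1 + 86**2)) - 1*(-7) = 35875*(-1/222)/(1 + 7396) + 7 = 35875*(-1/222)/7397 + 7 = 35875*(-1/222)*(1/7397) + 7 = -35875/1642134 + 7 = 11459063/1642134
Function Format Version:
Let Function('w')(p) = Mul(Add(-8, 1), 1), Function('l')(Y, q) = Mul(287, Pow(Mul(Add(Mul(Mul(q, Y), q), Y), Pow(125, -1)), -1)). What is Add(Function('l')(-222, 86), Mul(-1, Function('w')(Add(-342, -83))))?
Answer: Rational(11459063, 1642134) ≈ 6.9781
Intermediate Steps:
Function('l')(Y, q) = Mul(287, Pow(Add(Mul(Rational(1, 125), Y), Mul(Rational(1, 125), Y, Pow(q, 2))), -1)) (Function('l')(Y, q) = Mul(287, Pow(Mul(Add(Mul(Mul(Y, q), q), Y), Rational(1, 125)), -1)) = Mul(287, Pow(Mul(Add(Mul(Y, Pow(q, 2)), Y), Rational(1, 125)), -1)) = Mul(287, Pow(Mul(Add(Y, Mul(Y, Pow(q, 2))), Rational(1, 125)), -1)) = Mul(287, Pow(Add(Mul(Rational(1, 125), Y), Mul(Rational(1, 125), Y, Pow(q, 2))), -1)))
Function('w')(p) = -7 (Function('w')(p) = Mul(-7, 1) = -7)
Add(Function('l')(-222, 86), Mul(-1, Function('w')(Add(-342, -83)))) = Add(Mul(35875, Pow(-222, -1), Pow(Add(1, Pow(86, 2)), -1)), Mul(-1, -7)) = Add(Mul(35875, Rational(-1, 222), Pow(Add(1, 7396), -1)), 7) = Add(Mul(35875, Rational(-1, 222), Pow(7397, -1)), 7) = Add(Mul(35875, Rational(-1, 222), Rational(1, 7397)), 7) = Add(Rational(-35875, 1642134), 7) = Rational(11459063, 1642134)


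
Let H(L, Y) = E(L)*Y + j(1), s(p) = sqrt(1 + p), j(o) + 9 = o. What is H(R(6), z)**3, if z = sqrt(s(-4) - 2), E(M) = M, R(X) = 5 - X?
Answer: -(8 + sqrt(-2 + I*sqrt(3)))**3 ≈ -569.32 - 332.13*I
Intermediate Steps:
j(o) = -9 + o
z = sqrt(-2 + I*sqrt(3)) (z = sqrt(sqrt(1 - 4) - 2) = sqrt(sqrt(-3) - 2) = sqrt(I*sqrt(3) - 2) = sqrt(-2 + I*sqrt(3)) ≈ 0.56822 + 1.5241*I)
H(L, Y) = -8 + L*Y (H(L, Y) = L*Y + (-9 + 1) = L*Y - 8 = -8 + L*Y)
H(R(6), z)**3 = (-8 + (5 - 1*6)*sqrt(-2 + I*sqrt(3)))**3 = (-8 + (5 - 6)*sqrt(-2 + I*sqrt(3)))**3 = (-8 - sqrt(-2 + I*sqrt(3)))**3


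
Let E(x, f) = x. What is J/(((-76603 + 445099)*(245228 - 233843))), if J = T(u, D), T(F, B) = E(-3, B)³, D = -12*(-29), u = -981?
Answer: -1/155382480 ≈ -6.4357e-9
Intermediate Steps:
D = 348
T(F, B) = -27 (T(F, B) = (-3)³ = -27)
J = -27
J/(((-76603 + 445099)*(245228 - 233843))) = -27*1/((-76603 + 445099)*(245228 - 233843)) = -27/(368496*11385) = -27/4195326960 = -27*1/4195326960 = -1/155382480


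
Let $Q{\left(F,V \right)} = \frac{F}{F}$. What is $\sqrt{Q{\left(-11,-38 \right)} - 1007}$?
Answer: $i \sqrt{1006} \approx 31.717 i$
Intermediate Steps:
$Q{\left(F,V \right)} = 1$
$\sqrt{Q{\left(-11,-38 \right)} - 1007} = \sqrt{1 - 1007} = \sqrt{-1006} = i \sqrt{1006}$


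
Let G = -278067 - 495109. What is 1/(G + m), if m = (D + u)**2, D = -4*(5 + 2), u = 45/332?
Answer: -110224/85136970423 ≈ -1.2947e-6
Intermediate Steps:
u = 45/332 (u = 45*(1/332) = 45/332 ≈ 0.13554)
D = -28 (D = -4*7 = -28)
G = -773176
m = 85581001/110224 (m = (-28 + 45/332)**2 = (-9251/332)**2 = 85581001/110224 ≈ 776.43)
1/(G + m) = 1/(-773176 + 85581001/110224) = 1/(-85136970423/110224) = -110224/85136970423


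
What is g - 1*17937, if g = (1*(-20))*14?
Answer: -18217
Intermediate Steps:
g = -280 (g = -20*14 = -280)
g - 1*17937 = -280 - 1*17937 = -280 - 17937 = -18217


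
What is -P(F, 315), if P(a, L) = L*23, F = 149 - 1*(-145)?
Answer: -7245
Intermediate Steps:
F = 294 (F = 149 + 145 = 294)
P(a, L) = 23*L
-P(F, 315) = -23*315 = -1*7245 = -7245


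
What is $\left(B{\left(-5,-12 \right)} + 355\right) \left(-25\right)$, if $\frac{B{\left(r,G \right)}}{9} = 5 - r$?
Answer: $-11125$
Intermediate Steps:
$B{\left(r,G \right)} = 45 - 9 r$ ($B{\left(r,G \right)} = 9 \left(5 - r\right) = 45 - 9 r$)
$\left(B{\left(-5,-12 \right)} + 355\right) \left(-25\right) = \left(\left(45 - -45\right) + 355\right) \left(-25\right) = \left(\left(45 + 45\right) + 355\right) \left(-25\right) = \left(90 + 355\right) \left(-25\right) = 445 \left(-25\right) = -11125$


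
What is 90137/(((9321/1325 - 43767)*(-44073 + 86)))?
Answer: 119431525/2550452210598 ≈ 4.6828e-5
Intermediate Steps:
90137/(((9321/1325 - 43767)*(-44073 + 86))) = 90137/(((9321*(1/1325) - 43767)*(-43987))) = 90137/(((9321/1325 - 43767)*(-43987))) = 90137/((-57981954/1325*(-43987))) = 90137/(2550452210598/1325) = 90137*(1325/2550452210598) = 119431525/2550452210598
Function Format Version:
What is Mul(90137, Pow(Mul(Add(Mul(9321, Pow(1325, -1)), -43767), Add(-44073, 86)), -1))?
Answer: Rational(119431525, 2550452210598) ≈ 4.6828e-5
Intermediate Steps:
Mul(90137, Pow(Mul(Add(Mul(9321, Pow(1325, -1)), -43767), Add(-44073, 86)), -1)) = Mul(90137, Pow(Mul(Add(Mul(9321, Rational(1, 1325)), -43767), -43987), -1)) = Mul(90137, Pow(Mul(Add(Rational(9321, 1325), -43767), -43987), -1)) = Mul(90137, Pow(Mul(Rational(-57981954, 1325), -43987), -1)) = Mul(90137, Pow(Rational(2550452210598, 1325), -1)) = Mul(90137, Rational(1325, 2550452210598)) = Rational(119431525, 2550452210598)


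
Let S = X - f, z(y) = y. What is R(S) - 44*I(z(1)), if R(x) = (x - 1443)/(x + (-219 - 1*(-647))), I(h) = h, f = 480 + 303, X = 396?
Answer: -3634/41 ≈ -88.634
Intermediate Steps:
f = 783
S = -387 (S = 396 - 1*783 = 396 - 783 = -387)
R(x) = (-1443 + x)/(428 + x) (R(x) = (-1443 + x)/(x + (-219 + 647)) = (-1443 + x)/(x + 428) = (-1443 + x)/(428 + x))
R(S) - 44*I(z(1)) = (-1443 - 387)/(428 - 387) - 44*1 = -1830/41 - 44 = -3634/41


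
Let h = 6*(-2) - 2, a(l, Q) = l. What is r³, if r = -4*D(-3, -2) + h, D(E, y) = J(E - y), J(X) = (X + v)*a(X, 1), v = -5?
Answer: -54872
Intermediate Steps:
J(X) = X*(-5 + X) (J(X) = (X - 5)*X = (-5 + X)*X = X*(-5 + X))
D(E, y) = (E - y)*(-5 + E - y) (D(E, y) = (E - y)*(-5 + (E - y)) = (E - y)*(-5 + E - y))
h = -14 (h = -12 - 2 = -14)
r = -38 (r = -(-4)*(-3 - 1*(-2))*(5 - 2 - 1*(-3)) - 14 = -(-4)*(-3 + 2)*(5 - 2 + 3) - 14 = -(-4)*(-1)*6 - 14 = -4*6 - 14 = -24 - 14 = -38)
r³ = (-38)³ = -54872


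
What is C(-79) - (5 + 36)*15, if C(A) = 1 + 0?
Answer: -614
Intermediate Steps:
C(A) = 1
C(-79) - (5 + 36)*15 = 1 - (5 + 36)*15 = 1 - 41*15 = 1 - 1*615 = 1 - 615 = -614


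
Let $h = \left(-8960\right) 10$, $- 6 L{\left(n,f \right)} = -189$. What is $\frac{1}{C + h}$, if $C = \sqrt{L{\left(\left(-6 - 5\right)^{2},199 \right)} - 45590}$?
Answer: $- \frac{179200}{16056411117} - \frac{i \sqrt{182234}}{16056411117} \approx -1.1161 \cdot 10^{-5} - 2.6587 \cdot 10^{-8} i$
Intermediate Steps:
$L{\left(n,f \right)} = \frac{63}{2}$ ($L{\left(n,f \right)} = \left(- \frac{1}{6}\right) \left(-189\right) = \frac{63}{2}$)
$h = -89600$
$C = \frac{i \sqrt{182234}}{2}$ ($C = \sqrt{\frac{63}{2} - 45590} = \sqrt{- \frac{91117}{2}} = \frac{i \sqrt{182234}}{2} \approx 213.44 i$)
$\frac{1}{C + h} = \frac{1}{\frac{i \sqrt{182234}}{2} - 89600} = \frac{1}{-89600 + \frac{i \sqrt{182234}}{2}}$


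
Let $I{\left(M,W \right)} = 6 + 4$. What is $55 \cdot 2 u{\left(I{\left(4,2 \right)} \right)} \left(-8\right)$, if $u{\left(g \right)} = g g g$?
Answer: $-880000$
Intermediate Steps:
$I{\left(M,W \right)} = 10$
$u{\left(g \right)} = g^{3}$ ($u{\left(g \right)} = g^{2} g = g^{3}$)
$55 \cdot 2 u{\left(I{\left(4,2 \right)} \right)} \left(-8\right) = 55 \cdot 2 \cdot 10^{3} \left(-8\right) = 55 \cdot 2 \cdot 1000 \left(-8\right) = 55 \cdot 2000 \left(-8\right) = 55 \left(-16000\right) = -880000$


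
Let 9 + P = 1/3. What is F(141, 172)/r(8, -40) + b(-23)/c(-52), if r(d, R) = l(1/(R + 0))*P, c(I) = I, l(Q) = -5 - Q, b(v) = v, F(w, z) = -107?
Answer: -21103/10348 ≈ -2.0393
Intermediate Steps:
P = -26/3 (P = -9 + 1/3 = -9 + ⅓ = -26/3 ≈ -8.6667)
r(d, R) = 130/3 + 26/(3*R) (r(d, R) = (-5 - 1/(R + 0))*(-26/3) = (-5 - 1/R)*(-26/3) = 130/3 + 26/(3*R))
F(141, 172)/r(8, -40) + b(-23)/c(-52) = -107*(-60/(13*(1 + 5*(-40)))) - 23/(-52) = -107*(-60/(13*(1 - 200))) - 23*(-1/52) = -107/((26/3)*(-1/40)*(-199)) + 23/52 = -107/2587/60 + 23/52 = -107*60/2587 + 23/52 = -6420/2587 + 23/52 = -21103/10348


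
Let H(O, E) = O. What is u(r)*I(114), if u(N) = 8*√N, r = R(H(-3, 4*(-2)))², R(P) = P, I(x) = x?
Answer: 2736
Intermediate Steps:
r = 9 (r = (-3)² = 9)
u(r)*I(114) = (8*√9)*114 = (8*3)*114 = 24*114 = 2736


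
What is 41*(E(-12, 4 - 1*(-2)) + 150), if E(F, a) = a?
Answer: 6396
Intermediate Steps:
41*(E(-12, 4 - 1*(-2)) + 150) = 41*((4 - 1*(-2)) + 150) = 41*((4 + 2) + 150) = 41*(6 + 150) = 41*156 = 6396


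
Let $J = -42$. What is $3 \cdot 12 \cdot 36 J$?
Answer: $-54432$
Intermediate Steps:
$3 \cdot 12 \cdot 36 J = 3 \cdot 12 \cdot 36 \left(-42\right) = 36 \cdot 36 \left(-42\right) = 1296 \left(-42\right) = -54432$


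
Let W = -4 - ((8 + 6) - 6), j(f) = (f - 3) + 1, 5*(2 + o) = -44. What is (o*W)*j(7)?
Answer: 648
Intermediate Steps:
o = -54/5 (o = -2 + (1/5)*(-44) = -2 - 44/5 = -54/5 ≈ -10.800)
j(f) = -2 + f (j(f) = (-3 + f) + 1 = -2 + f)
W = -12 (W = -4 - (14 - 6) = -4 - 1*8 = -4 - 8 = -12)
(o*W)*j(7) = (-54/5*(-12))*(-2 + 7) = (648/5)*5 = 648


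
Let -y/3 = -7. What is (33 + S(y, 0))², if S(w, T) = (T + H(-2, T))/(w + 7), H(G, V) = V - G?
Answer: 214369/196 ≈ 1093.7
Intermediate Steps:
y = 21 (y = -3*(-7) = 21)
S(w, T) = (2 + 2*T)/(7 + w) (S(w, T) = (T + (T - 1*(-2)))/(w + 7) = (T + (T + 2))/(7 + w) = (T + (2 + T))/(7 + w) = (2 + 2*T)/(7 + w))
(33 + S(y, 0))² = (33 + 2*(1 + 0)/(7 + 21))² = (33 + 2*1/28)² = (33 + 2*(1/28)*1)² = (33 + 1/14)² = (463/14)² = 214369/196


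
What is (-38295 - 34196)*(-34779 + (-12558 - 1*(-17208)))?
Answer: 2184081339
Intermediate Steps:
(-38295 - 34196)*(-34779 + (-12558 - 1*(-17208))) = -72491*(-34779 + (-12558 + 17208)) = -72491*(-34779 + 4650) = -72491*(-30129) = 2184081339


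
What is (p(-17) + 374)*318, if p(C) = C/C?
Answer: 119250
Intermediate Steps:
p(C) = 1
(p(-17) + 374)*318 = (1 + 374)*318 = 375*318 = 119250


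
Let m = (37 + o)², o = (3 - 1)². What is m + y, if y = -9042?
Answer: -7361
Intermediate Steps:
o = 4 (o = 2² = 4)
m = 1681 (m = (37 + 4)² = 41² = 1681)
m + y = 1681 - 9042 = -7361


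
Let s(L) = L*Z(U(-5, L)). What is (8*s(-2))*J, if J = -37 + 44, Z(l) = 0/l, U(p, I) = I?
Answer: 0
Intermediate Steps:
Z(l) = 0
s(L) = 0 (s(L) = L*0 = 0)
J = 7
(8*s(-2))*J = (8*0)*7 = 0*7 = 0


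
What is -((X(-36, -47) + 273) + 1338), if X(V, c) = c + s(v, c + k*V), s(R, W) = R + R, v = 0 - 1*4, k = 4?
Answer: -1556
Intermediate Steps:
v = -4 (v = 0 - 4 = -4)
s(R, W) = 2*R
X(V, c) = -8 + c (X(V, c) = c + 2*(-4) = c - 8 = -8 + c)
-((X(-36, -47) + 273) + 1338) = -(((-8 - 47) + 273) + 1338) = -((-55 + 273) + 1338) = -(218 + 1338) = -1*1556 = -1556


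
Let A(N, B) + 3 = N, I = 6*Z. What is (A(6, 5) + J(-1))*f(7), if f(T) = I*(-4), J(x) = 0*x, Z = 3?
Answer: -216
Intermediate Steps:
I = 18 (I = 6*3 = 18)
A(N, B) = -3 + N
J(x) = 0
f(T) = -72 (f(T) = 18*(-4) = -72)
(A(6, 5) + J(-1))*f(7) = ((-3 + 6) + 0)*(-72) = (3 + 0)*(-72) = 3*(-72) = -216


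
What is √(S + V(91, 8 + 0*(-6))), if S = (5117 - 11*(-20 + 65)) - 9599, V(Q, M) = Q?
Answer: I*√4886 ≈ 69.9*I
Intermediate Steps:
S = -4977 (S = (5117 - 11*45) - 9599 = (5117 - 495) - 9599 = 4622 - 9599 = -4977)
√(S + V(91, 8 + 0*(-6))) = √(-4977 + 91) = √(-4886) = I*√4886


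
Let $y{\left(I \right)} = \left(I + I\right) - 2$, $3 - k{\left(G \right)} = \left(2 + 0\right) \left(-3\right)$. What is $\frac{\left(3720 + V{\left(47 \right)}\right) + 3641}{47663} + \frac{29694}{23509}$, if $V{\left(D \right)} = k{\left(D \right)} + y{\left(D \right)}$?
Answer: $\frac{227247040}{160072781} \approx 1.4196$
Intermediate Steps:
$k{\left(G \right)} = 9$ ($k{\left(G \right)} = 3 - \left(2 + 0\right) \left(-3\right) = 3 - 2 \left(-3\right) = 3 - -6 = 3 + 6 = 9$)
$y{\left(I \right)} = -2 + 2 I$ ($y{\left(I \right)} = 2 I - 2 = -2 + 2 I$)
$V{\left(D \right)} = 7 + 2 D$ ($V{\left(D \right)} = 9 + \left(-2 + 2 D\right) = 7 + 2 D$)
$\frac{\left(3720 + V{\left(47 \right)}\right) + 3641}{47663} + \frac{29694}{23509} = \frac{\left(3720 + \left(7 + 2 \cdot 47\right)\right) + 3641}{47663} + \frac{29694}{23509} = \left(\left(3720 + \left(7 + 94\right)\right) + 3641\right) \frac{1}{47663} + 29694 \cdot \frac{1}{23509} = \left(\left(3720 + 101\right) + 3641\right) \frac{1}{47663} + \frac{29694}{23509} = \left(3821 + 3641\right) \frac{1}{47663} + \frac{29694}{23509} = 7462 \cdot \frac{1}{47663} + \frac{29694}{23509} = \frac{1066}{6809} + \frac{29694}{23509} = \frac{227247040}{160072781}$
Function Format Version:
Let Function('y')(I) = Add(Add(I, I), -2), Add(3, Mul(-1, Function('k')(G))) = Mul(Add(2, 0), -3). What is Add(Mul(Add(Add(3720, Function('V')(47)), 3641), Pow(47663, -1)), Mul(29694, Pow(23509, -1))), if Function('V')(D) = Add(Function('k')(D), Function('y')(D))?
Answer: Rational(227247040, 160072781) ≈ 1.4196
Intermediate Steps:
Function('k')(G) = 9 (Function('k')(G) = Add(3, Mul(-1, Mul(Add(2, 0), -3))) = Add(3, Mul(-1, Mul(2, -3))) = Add(3, Mul(-1, -6)) = Add(3, 6) = 9)
Function('y')(I) = Add(-2, Mul(2, I)) (Function('y')(I) = Add(Mul(2, I), -2) = Add(-2, Mul(2, I)))
Function('V')(D) = Add(7, Mul(2, D)) (Function('V')(D) = Add(9, Add(-2, Mul(2, D))) = Add(7, Mul(2, D)))
Add(Mul(Add(Add(3720, Function('V')(47)), 3641), Pow(47663, -1)), Mul(29694, Pow(23509, -1))) = Add(Mul(Add(Add(3720, Add(7, Mul(2, 47))), 3641), Pow(47663, -1)), Mul(29694, Pow(23509, -1))) = Add(Mul(Add(Add(3720, Add(7, 94)), 3641), Rational(1, 47663)), Mul(29694, Rational(1, 23509))) = Add(Mul(Add(Add(3720, 101), 3641), Rational(1, 47663)), Rational(29694, 23509)) = Add(Mul(Add(3821, 3641), Rational(1, 47663)), Rational(29694, 23509)) = Add(Mul(7462, Rational(1, 47663)), Rational(29694, 23509)) = Add(Rational(1066, 6809), Rational(29694, 23509)) = Rational(227247040, 160072781)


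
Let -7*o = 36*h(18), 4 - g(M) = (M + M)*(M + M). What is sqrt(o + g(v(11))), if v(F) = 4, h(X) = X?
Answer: 2*I*sqrt(1869)/7 ≈ 12.352*I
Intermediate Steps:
g(M) = 4 - 4*M**2 (g(M) = 4 - (M + M)*(M + M) = 4 - 2*M*2*M = 4 - 4*M**2)
o = -648/7 (o = -36*18/7 = -1/7*648 = -648/7 ≈ -92.571)
sqrt(o + g(v(11))) = sqrt(-648/7 + (4 - 4*4**2)) = sqrt(-648/7 + (4 - 4*16)) = sqrt(-648/7 + (4 - 64)) = sqrt(-648/7 - 60) = sqrt(-1068/7) = 2*I*sqrt(1869)/7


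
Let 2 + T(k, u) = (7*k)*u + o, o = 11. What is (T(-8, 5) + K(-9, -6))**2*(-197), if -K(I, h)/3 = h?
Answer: -12609773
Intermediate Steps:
K(I, h) = -3*h
T(k, u) = 9 + 7*k*u (T(k, u) = -2 + ((7*k)*u + 11) = -2 + (7*k*u + 11) = -2 + (11 + 7*k*u) = 9 + 7*k*u)
(T(-8, 5) + K(-9, -6))**2*(-197) = ((9 + 7*(-8)*5) - 3*(-6))**2*(-197) = ((9 - 280) + 18)**2*(-197) = (-271 + 18)**2*(-197) = (-253)**2*(-197) = 64009*(-197) = -12609773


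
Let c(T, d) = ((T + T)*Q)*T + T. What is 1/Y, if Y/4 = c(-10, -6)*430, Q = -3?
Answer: -1/1049200 ≈ -9.5311e-7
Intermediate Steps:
c(T, d) = T - 6*T² (c(T, d) = ((T + T)*(-3))*T + T = ((2*T)*(-3))*T + T = (-6*T)*T + T = -6*T² + T = T - 6*T²)
Y = -1049200 (Y = 4*(-10*(1 - 6*(-10))*430) = 4*(-10*(1 + 60)*430) = 4*(-10*61*430) = 4*(-610*430) = 4*(-262300) = -1049200)
1/Y = 1/(-1049200) = -1/1049200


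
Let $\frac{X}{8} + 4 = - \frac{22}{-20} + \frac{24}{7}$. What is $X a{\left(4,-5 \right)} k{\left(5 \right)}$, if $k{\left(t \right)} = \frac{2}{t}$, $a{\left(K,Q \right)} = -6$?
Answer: $- \frac{1776}{175} \approx -10.149$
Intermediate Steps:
$X = \frac{148}{35}$ ($X = -32 + 8 \left(- \frac{22}{-20} + \frac{24}{7}\right) = -32 + 8 \left(\left(-22\right) \left(- \frac{1}{20}\right) + 24 \cdot \frac{1}{7}\right) = -32 + 8 \left(\frac{11}{10} + \frac{24}{7}\right) = -32 + 8 \cdot \frac{317}{70} = -32 + \frac{1268}{35} = \frac{148}{35} \approx 4.2286$)
$X a{\left(4,-5 \right)} k{\left(5 \right)} = \frac{148}{35} \left(-6\right) \frac{2}{5} = - \frac{888 \cdot 2 \cdot \frac{1}{5}}{35} = \left(- \frac{888}{35}\right) \frac{2}{5} = - \frac{1776}{175}$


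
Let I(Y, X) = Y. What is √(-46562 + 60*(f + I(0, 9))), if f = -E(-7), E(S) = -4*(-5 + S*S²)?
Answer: I*√130082 ≈ 360.67*I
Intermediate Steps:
E(S) = 20 - 4*S³ (E(S) = -4*(-5 + S³) = 20 - 4*S³)
f = -1392 (f = -(20 - 4*(-7)³) = -(20 - 4*(-343)) = -(20 + 1372) = -1*1392 = -1392)
√(-46562 + 60*(f + I(0, 9))) = √(-46562 + 60*(-1392 + 0)) = √(-46562 + 60*(-1392)) = √(-46562 - 83520) = √(-130082) = I*√130082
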